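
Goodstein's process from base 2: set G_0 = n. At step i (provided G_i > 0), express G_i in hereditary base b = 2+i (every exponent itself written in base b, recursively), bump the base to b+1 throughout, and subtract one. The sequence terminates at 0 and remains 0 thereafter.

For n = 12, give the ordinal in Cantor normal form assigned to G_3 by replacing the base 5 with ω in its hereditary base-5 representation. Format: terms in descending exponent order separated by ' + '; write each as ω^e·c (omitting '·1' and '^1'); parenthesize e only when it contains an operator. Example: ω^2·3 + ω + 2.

(0) 12|_2 = 2^(2 + 1) + 2^2 ↦ 3^(3 + 1) + 3^3|_3 = 108 ⇒ 107
(1) 107|_3 = 3^(3 + 1) + 2·3^2 + 2·3 + 2 ↦ 4^(4 + 1) + 2·4^2 + 2·4 + 2|_4 = 1066 ⇒ 1065
(2) 1065|_4 = 4^(4 + 1) + 2·4^2 + 2·4 + 1 ↦ 5^(5 + 1) + 2·5^2 + 2·5 + 1|_5 = 15686 ⇒ 15685
(3) 15685|_5 = 5^(5 + 1) + 2·5^2 + 2·5 ↦ 6^(6 + 1) + 2·6^2 + 2·6|_6 = 280020 ⇒ 280019

ω^(ω + 1) + ω^2·2 + ω·2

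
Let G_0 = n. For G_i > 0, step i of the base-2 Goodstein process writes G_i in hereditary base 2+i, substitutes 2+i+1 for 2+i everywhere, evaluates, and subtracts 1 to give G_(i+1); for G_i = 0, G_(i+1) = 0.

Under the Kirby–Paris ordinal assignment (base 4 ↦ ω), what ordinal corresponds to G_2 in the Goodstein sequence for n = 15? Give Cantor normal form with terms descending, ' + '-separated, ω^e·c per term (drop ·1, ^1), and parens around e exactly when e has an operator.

step 0: 15 = 2^(2 + 1) + 2^2 + 2 + 1; sub 3 for 2: 3^(3 + 1) + 3^3 + 3 + 1; = 112; G_1 = 112−1 = 111
step 1: 111 = 3^(3 + 1) + 3^3 + 3; sub 4 for 3: 4^(4 + 1) + 4^4 + 4; = 1284; G_2 = 1284−1 = 1283

ω^(ω + 1) + ω^ω + 3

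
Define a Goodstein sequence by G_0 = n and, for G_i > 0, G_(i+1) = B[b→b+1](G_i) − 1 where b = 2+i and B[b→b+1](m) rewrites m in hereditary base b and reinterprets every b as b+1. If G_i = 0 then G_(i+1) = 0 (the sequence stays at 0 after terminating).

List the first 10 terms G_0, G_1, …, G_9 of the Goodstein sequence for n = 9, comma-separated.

9, 81, 1023, 9842, 140743, 2471826, 50333399, 1162263921, 30000003325, 855935016215

base 2: 9 = 2^(2 + 1) + 1; at 3: 3^(3 + 1) + 1 = 82; next = 81
base 3: 81 = 3^(3 + 1); at 4: 4^(4 + 1) = 1024; next = 1023
base 4: 1023 = 3·4^4 + 3·4^3 + 3·4^2 + 3·4 + 3; at 5: 3·5^5 + 3·5^3 + 3·5^2 + 3·5 + 3 = 9843; next = 9842
base 5: 9842 = 3·5^5 + 3·5^3 + 3·5^2 + 3·5 + 2; at 6: 3·6^6 + 3·6^3 + 3·6^2 + 3·6 + 2 = 140744; next = 140743
base 6: 140743 = 3·6^6 + 3·6^3 + 3·6^2 + 3·6 + 1; at 7: 3·7^7 + 3·7^3 + 3·7^2 + 3·7 + 1 = 2471827; next = 2471826
base 7: 2471826 = 3·7^7 + 3·7^3 + 3·7^2 + 3·7; at 8: 3·8^8 + 3·8^3 + 3·8^2 + 3·8 = 50333400; next = 50333399
base 8: 50333399 = 3·8^8 + 3·8^3 + 3·8^2 + 2·8 + 7; at 9: 3·9^9 + 3·9^3 + 3·9^2 + 2·9 + 7 = 1162263922; next = 1162263921
base 9: 1162263921 = 3·9^9 + 3·9^3 + 3·9^2 + 2·9 + 6; at 10: 3·10^10 + 3·10^3 + 3·10^2 + 2·10 + 6 = 30000003326; next = 30000003325
base 10: 30000003325 = 3·10^10 + 3·10^3 + 3·10^2 + 2·10 + 5; at 11: 3·11^11 + 3·11^3 + 3·11^2 + 2·11 + 5 = 855935016216; next = 855935016215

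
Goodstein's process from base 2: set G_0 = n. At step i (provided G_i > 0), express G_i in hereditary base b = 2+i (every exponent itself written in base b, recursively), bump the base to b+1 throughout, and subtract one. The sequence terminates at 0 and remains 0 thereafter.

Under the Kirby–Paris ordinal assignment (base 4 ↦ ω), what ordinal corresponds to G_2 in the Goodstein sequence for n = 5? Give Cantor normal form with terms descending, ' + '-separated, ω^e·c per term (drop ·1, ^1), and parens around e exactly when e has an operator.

ω^3·3 + ω^2·3 + ω·3 + 3

G_0 = 5. HB_2(5) = 2^2 + 1. Bump = 28. G_1 = 27.
G_1 = 27. HB_3(27) = 3^3. Bump = 256. G_2 = 255.
G_2 = 255. HB_4(255) = 3·4^3 + 3·4^2 + 3·4 + 3. Bump = 468. G_3 = 467.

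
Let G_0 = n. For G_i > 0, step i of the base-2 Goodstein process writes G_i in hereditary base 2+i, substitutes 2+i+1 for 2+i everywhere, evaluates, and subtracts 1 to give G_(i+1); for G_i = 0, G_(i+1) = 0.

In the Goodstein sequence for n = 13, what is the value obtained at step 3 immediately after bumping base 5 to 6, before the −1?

13 —HB2→ 2^(2 + 1) + 2^2 + 1 —bump→ 3^(3 + 1) + 3^3 + 1 = 109 —(−1)→ 108
108 —HB3→ 3^(3 + 1) + 3^3 —bump→ 4^(4 + 1) + 4^4 = 1280 —(−1)→ 1279
1279 —HB4→ 4^(4 + 1) + 3·4^3 + 3·4^2 + 3·4 + 3 —bump→ 5^(5 + 1) + 3·5^3 + 3·5^2 + 3·5 + 3 = 16093 —(−1)→ 16092
16092 —HB5→ 5^(5 + 1) + 3·5^3 + 3·5^2 + 3·5 + 2 —bump→ 6^(6 + 1) + 3·6^3 + 3·6^2 + 3·6 + 2 = 280712 —(−1)→ 280711

280712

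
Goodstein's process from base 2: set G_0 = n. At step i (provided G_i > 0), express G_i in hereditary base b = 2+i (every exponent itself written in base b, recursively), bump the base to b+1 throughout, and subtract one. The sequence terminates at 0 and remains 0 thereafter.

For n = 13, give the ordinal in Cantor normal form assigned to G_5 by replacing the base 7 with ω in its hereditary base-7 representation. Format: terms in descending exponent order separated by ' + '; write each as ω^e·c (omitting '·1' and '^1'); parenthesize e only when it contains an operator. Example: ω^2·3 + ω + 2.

ω^(ω + 1) + ω^3·3 + ω^2·3 + ω·3

13 —HB2→ 2^(2 + 1) + 2^2 + 1 —bump→ 3^(3 + 1) + 3^3 + 1 = 109 —(−1)→ 108
108 —HB3→ 3^(3 + 1) + 3^3 —bump→ 4^(4 + 1) + 4^4 = 1280 —(−1)→ 1279
1279 —HB4→ 4^(4 + 1) + 3·4^3 + 3·4^2 + 3·4 + 3 —bump→ 5^(5 + 1) + 3·5^3 + 3·5^2 + 3·5 + 3 = 16093 —(−1)→ 16092
16092 —HB5→ 5^(5 + 1) + 3·5^3 + 3·5^2 + 3·5 + 2 —bump→ 6^(6 + 1) + 3·6^3 + 3·6^2 + 3·6 + 2 = 280712 —(−1)→ 280711
280711 —HB6→ 6^(6 + 1) + 3·6^3 + 3·6^2 + 3·6 + 1 —bump→ 7^(7 + 1) + 3·7^3 + 3·7^2 + 3·7 + 1 = 5765999 —(−1)→ 5765998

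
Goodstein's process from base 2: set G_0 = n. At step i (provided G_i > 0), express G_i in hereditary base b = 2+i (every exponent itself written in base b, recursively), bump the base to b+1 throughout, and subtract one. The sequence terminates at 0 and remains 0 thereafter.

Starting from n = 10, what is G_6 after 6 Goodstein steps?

(0) 10|_2 = 2^(2 + 1) + 2 ↦ 3^(3 + 1) + 3|_3 = 84 ⇒ 83
(1) 83|_3 = 3^(3 + 1) + 2 ↦ 4^(4 + 1) + 2|_4 = 1026 ⇒ 1025
(2) 1025|_4 = 4^(4 + 1) + 1 ↦ 5^(5 + 1) + 1|_5 = 15626 ⇒ 15625
(3) 15625|_5 = 5^(5 + 1) ↦ 6^(6 + 1)|_6 = 279936 ⇒ 279935
(4) 279935|_6 = 5·6^6 + 5·6^5 + 5·6^4 + 5·6^3 + 5·6^2 + 5·6 + 5 ↦ 5·7^7 + 5·7^5 + 5·7^4 + 5·7^3 + 5·7^2 + 5·7 + 5|_7 = 4215755 ⇒ 4215754
(5) 4215754|_7 = 5·7^7 + 5·7^5 + 5·7^4 + 5·7^3 + 5·7^2 + 5·7 + 4 ↦ 5·8^8 + 5·8^5 + 5·8^4 + 5·8^3 + 5·8^2 + 5·8 + 4|_8 = 84073324 ⇒ 84073323
(6) 84073323|_8 = 5·8^8 + 5·8^5 + 5·8^4 + 5·8^3 + 5·8^2 + 5·8 + 3 ↦ 5·9^9 + 5·9^5 + 5·9^4 + 5·9^3 + 5·9^2 + 5·9 + 3|_9 = 1937434593 ⇒ 1937434592

84073323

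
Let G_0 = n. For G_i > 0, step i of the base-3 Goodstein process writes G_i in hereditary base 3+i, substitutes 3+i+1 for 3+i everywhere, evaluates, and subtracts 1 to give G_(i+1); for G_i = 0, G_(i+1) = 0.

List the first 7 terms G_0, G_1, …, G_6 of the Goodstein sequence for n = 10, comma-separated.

G_0=10  [base 3] 3^2 + 1  →[3↦4]→  4^2 + 1 = 17  −1 ⇒ G_1=16
G_1=16  [base 4] 4^2  →[4↦5]→  5^2 = 25  −1 ⇒ G_2=24
G_2=24  [base 5] 4·5 + 4  →[5↦6]→  4·6 + 4 = 28  −1 ⇒ G_3=27
G_3=27  [base 6] 4·6 + 3  →[6↦7]→  4·7 + 3 = 31  −1 ⇒ G_4=30
G_4=30  [base 7] 4·7 + 2  →[7↦8]→  4·8 + 2 = 34  −1 ⇒ G_5=33
G_5=33  [base 8] 4·8 + 1  →[8↦9]→  4·9 + 1 = 37  −1 ⇒ G_6=36

10, 16, 24, 27, 30, 33, 36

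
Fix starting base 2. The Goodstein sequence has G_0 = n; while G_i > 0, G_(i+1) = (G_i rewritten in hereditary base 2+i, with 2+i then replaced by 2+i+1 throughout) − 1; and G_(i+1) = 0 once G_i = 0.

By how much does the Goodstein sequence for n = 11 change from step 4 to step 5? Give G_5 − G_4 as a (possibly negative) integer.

5484864

G_0 = 11. HB_2(11) = 2^(2 + 1) + 2 + 1. Bump = 85. G_1 = 84.
G_1 = 84. HB_3(84) = 3^(3 + 1) + 3. Bump = 1028. G_2 = 1027.
G_2 = 1027. HB_4(1027) = 4^(4 + 1) + 3. Bump = 15628. G_3 = 15627.
G_3 = 15627. HB_5(15627) = 5^(5 + 1) + 2. Bump = 279938. G_4 = 279937.
G_4 = 279937. HB_6(279937) = 6^(6 + 1) + 1. Bump = 5764802. G_5 = 5764801.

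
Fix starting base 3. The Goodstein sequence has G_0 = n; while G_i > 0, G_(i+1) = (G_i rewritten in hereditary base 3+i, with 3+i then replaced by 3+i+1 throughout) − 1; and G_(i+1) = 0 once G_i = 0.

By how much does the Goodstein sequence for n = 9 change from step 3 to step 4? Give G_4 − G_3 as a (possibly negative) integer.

G_0=9  [base 3] 3^2  →[3↦4]→  4^2 = 16  −1 ⇒ G_1=15
G_1=15  [base 4] 3·4 + 3  →[4↦5]→  3·5 + 3 = 18  −1 ⇒ G_2=17
G_2=17  [base 5] 3·5 + 2  →[5↦6]→  3·6 + 2 = 20  −1 ⇒ G_3=19
G_3=19  [base 6] 3·6 + 1  →[6↦7]→  3·7 + 1 = 22  −1 ⇒ G_4=21

2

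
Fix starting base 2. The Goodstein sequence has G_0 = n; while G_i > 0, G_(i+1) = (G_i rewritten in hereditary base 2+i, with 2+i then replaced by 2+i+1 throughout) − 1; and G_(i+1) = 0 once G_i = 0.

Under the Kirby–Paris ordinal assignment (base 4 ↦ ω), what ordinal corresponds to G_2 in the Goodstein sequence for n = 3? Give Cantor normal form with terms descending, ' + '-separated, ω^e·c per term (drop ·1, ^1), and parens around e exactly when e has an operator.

step 0: 3 = 2 + 1; sub 3 for 2: 3 + 1; = 4; G_1 = 4−1 = 3
step 1: 3 = 3; sub 4 for 3: 4; = 4; G_2 = 4−1 = 3
step 2: 3 = 3; sub 5 for 4: 3; = 3; G_3 = 3−1 = 2

3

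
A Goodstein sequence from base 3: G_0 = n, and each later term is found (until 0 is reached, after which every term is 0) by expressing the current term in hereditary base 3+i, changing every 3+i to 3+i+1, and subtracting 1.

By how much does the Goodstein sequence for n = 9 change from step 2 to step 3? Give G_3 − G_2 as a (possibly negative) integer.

2

(0) 9|_3 = 3^2 ↦ 4^2|_4 = 16 ⇒ 15
(1) 15|_4 = 3·4 + 3 ↦ 3·5 + 3|_5 = 18 ⇒ 17
(2) 17|_5 = 3·5 + 2 ↦ 3·6 + 2|_6 = 20 ⇒ 19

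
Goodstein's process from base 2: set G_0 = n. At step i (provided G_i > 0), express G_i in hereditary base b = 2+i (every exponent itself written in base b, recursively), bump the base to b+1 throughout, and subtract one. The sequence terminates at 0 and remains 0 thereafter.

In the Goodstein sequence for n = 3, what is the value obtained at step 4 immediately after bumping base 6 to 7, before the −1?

1

i=0: 3 = 2 + 1 (b=2); 2→3: 3 + 1 = 4; 4−1 = 3
i=1: 3 = 3 (b=3); 3→4: 4 = 4; 4−1 = 3
i=2: 3 = 3 (b=4); 4→5: 3 = 3; 3−1 = 2
i=3: 2 = 2 (b=5); 5→6: 2 = 2; 2−1 = 1
i=4: 1 = 1 (b=6); 6→7: 1 = 1; 1−1 = 0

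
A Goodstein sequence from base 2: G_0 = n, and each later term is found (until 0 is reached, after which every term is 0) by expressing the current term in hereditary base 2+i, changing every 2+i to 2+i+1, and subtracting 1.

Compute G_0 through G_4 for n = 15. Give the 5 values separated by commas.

15 —HB2→ 2^(2 + 1) + 2^2 + 2 + 1 —bump→ 3^(3 + 1) + 3^3 + 3 + 1 = 112 —(−1)→ 111
111 —HB3→ 3^(3 + 1) + 3^3 + 3 —bump→ 4^(4 + 1) + 4^4 + 4 = 1284 —(−1)→ 1283
1283 —HB4→ 4^(4 + 1) + 4^4 + 3 —bump→ 5^(5 + 1) + 5^5 + 3 = 18753 —(−1)→ 18752
18752 —HB5→ 5^(5 + 1) + 5^5 + 2 —bump→ 6^(6 + 1) + 6^6 + 2 = 326594 —(−1)→ 326593

15, 111, 1283, 18752, 326593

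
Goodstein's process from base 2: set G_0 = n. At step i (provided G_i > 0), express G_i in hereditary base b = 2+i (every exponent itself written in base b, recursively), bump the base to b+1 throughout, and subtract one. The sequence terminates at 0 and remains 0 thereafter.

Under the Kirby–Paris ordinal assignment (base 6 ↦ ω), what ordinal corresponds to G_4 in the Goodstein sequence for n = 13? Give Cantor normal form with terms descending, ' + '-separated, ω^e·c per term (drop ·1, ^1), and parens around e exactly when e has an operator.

ω^(ω + 1) + ω^3·3 + ω^2·3 + ω·3 + 1

base 2: 13 = 2^(2 + 1) + 2^2 + 1; at 3: 3^(3 + 1) + 3^3 + 1 = 109; next = 108
base 3: 108 = 3^(3 + 1) + 3^3; at 4: 4^(4 + 1) + 4^4 = 1280; next = 1279
base 4: 1279 = 4^(4 + 1) + 3·4^3 + 3·4^2 + 3·4 + 3; at 5: 5^(5 + 1) + 3·5^3 + 3·5^2 + 3·5 + 3 = 16093; next = 16092
base 5: 16092 = 5^(5 + 1) + 3·5^3 + 3·5^2 + 3·5 + 2; at 6: 6^(6 + 1) + 3·6^3 + 3·6^2 + 3·6 + 2 = 280712; next = 280711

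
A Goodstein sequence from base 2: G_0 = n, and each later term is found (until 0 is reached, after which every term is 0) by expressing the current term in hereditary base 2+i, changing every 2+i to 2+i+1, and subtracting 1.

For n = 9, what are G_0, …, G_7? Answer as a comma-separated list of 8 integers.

base 2: 9 = 2^(2 + 1) + 1; at 3: 3^(3 + 1) + 1 = 82; next = 81
base 3: 81 = 3^(3 + 1); at 4: 4^(4 + 1) = 1024; next = 1023
base 4: 1023 = 3·4^4 + 3·4^3 + 3·4^2 + 3·4 + 3; at 5: 3·5^5 + 3·5^3 + 3·5^2 + 3·5 + 3 = 9843; next = 9842
base 5: 9842 = 3·5^5 + 3·5^3 + 3·5^2 + 3·5 + 2; at 6: 3·6^6 + 3·6^3 + 3·6^2 + 3·6 + 2 = 140744; next = 140743
base 6: 140743 = 3·6^6 + 3·6^3 + 3·6^2 + 3·6 + 1; at 7: 3·7^7 + 3·7^3 + 3·7^2 + 3·7 + 1 = 2471827; next = 2471826
base 7: 2471826 = 3·7^7 + 3·7^3 + 3·7^2 + 3·7; at 8: 3·8^8 + 3·8^3 + 3·8^2 + 3·8 = 50333400; next = 50333399
base 8: 50333399 = 3·8^8 + 3·8^3 + 3·8^2 + 2·8 + 7; at 9: 3·9^9 + 3·9^3 + 3·9^2 + 2·9 + 7 = 1162263922; next = 1162263921

9, 81, 1023, 9842, 140743, 2471826, 50333399, 1162263921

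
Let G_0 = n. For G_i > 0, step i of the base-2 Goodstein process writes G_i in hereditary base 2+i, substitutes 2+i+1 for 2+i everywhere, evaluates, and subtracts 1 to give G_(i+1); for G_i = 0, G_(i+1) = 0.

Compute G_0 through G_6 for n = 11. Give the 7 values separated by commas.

11, 84, 1027, 15627, 279937, 5764801, 134217727

[0] 11 ≡ 2^(2 + 1) + 2 + 1 (base 2). Lift 3: 85. −1: 84.
[1] 84 ≡ 3^(3 + 1) + 3 (base 3). Lift 4: 1028. −1: 1027.
[2] 1027 ≡ 4^(4 + 1) + 3 (base 4). Lift 5: 15628. −1: 15627.
[3] 15627 ≡ 5^(5 + 1) + 2 (base 5). Lift 6: 279938. −1: 279937.
[4] 279937 ≡ 6^(6 + 1) + 1 (base 6). Lift 7: 5764802. −1: 5764801.
[5] 5764801 ≡ 7^(7 + 1) (base 7). Lift 8: 134217728. −1: 134217727.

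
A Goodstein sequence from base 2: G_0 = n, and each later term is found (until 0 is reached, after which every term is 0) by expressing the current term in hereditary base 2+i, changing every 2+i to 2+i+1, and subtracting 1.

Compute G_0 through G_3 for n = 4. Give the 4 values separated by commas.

4 —HB2→ 2^2 —bump→ 3^3 = 27 —(−1)→ 26
26 —HB3→ 2·3^2 + 2·3 + 2 —bump→ 2·4^2 + 2·4 + 2 = 42 —(−1)→ 41
41 —HB4→ 2·4^2 + 2·4 + 1 —bump→ 2·5^2 + 2·5 + 1 = 61 —(−1)→ 60

4, 26, 41, 60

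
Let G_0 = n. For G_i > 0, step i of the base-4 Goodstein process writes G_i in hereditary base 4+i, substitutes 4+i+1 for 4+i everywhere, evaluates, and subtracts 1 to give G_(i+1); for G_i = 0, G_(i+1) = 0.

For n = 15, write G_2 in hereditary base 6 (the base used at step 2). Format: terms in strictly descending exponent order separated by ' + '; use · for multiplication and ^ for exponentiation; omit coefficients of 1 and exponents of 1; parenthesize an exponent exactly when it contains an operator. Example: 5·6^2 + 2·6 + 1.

[0] 15 ≡ 3·4 + 3 (base 4). Lift 5: 18. −1: 17.
[1] 17 ≡ 3·5 + 2 (base 5). Lift 6: 20. −1: 19.

3·6 + 1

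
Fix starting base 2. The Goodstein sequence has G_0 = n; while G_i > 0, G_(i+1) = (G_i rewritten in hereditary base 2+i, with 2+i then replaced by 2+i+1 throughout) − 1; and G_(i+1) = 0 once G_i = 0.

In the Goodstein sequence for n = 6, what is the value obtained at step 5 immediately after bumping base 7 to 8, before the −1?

G_0=6  [base 2] 2^2 + 2  →[2↦3]→  3^3 + 3 = 30  −1 ⇒ G_1=29
G_1=29  [base 3] 3^3 + 2  →[3↦4]→  4^4 + 2 = 258  −1 ⇒ G_2=257
G_2=257  [base 4] 4^4 + 1  →[4↦5]→  5^5 + 1 = 3126  −1 ⇒ G_3=3125
G_3=3125  [base 5] 5^5  →[5↦6]→  6^6 = 46656  −1 ⇒ G_4=46655
G_4=46655  [base 6] 5·6^5 + 5·6^4 + 5·6^3 + 5·6^2 + 5·6 + 5  →[6↦7]→  5·7^5 + 5·7^4 + 5·7^3 + 5·7^2 + 5·7 + 5 = 98040  −1 ⇒ G_5=98039
G_5=98039  [base 7] 5·7^5 + 5·7^4 + 5·7^3 + 5·7^2 + 5·7 + 4  →[7↦8]→  5·8^5 + 5·8^4 + 5·8^3 + 5·8^2 + 5·8 + 4 = 187244  −1 ⇒ G_6=187243

187244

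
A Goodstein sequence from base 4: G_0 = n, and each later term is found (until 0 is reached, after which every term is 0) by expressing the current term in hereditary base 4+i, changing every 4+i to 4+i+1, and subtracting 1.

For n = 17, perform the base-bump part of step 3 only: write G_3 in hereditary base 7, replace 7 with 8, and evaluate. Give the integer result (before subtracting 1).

G_0 = 17. HB_4(17) = 4^2 + 1. Bump = 26. G_1 = 25.
G_1 = 25. HB_5(25) = 5^2. Bump = 36. G_2 = 35.
G_2 = 35. HB_6(35) = 5·6 + 5. Bump = 40. G_3 = 39.
G_3 = 39. HB_7(39) = 5·7 + 4. Bump = 44. G_4 = 43.

44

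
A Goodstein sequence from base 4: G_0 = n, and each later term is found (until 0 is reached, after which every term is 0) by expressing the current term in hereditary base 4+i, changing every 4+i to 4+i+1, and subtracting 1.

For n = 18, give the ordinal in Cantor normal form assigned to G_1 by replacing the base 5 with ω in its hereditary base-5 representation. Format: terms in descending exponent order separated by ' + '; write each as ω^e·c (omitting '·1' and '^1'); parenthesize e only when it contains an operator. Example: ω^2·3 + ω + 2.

step 0: 18 = 4^2 + 2; sub 5 for 4: 5^2 + 2; = 27; G_1 = 27−1 = 26
step 1: 26 = 5^2 + 1; sub 6 for 5: 6^2 + 1; = 37; G_2 = 37−1 = 36

ω^2 + 1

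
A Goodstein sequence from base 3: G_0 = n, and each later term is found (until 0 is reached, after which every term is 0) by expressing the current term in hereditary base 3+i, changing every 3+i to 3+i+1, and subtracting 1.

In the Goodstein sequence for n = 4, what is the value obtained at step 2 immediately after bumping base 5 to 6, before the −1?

G_0 = 4. HB_3(4) = 3 + 1. Bump = 5. G_1 = 4.
G_1 = 4. HB_4(4) = 4. Bump = 5. G_2 = 4.
G_2 = 4. HB_5(4) = 4. Bump = 4. G_3 = 3.

4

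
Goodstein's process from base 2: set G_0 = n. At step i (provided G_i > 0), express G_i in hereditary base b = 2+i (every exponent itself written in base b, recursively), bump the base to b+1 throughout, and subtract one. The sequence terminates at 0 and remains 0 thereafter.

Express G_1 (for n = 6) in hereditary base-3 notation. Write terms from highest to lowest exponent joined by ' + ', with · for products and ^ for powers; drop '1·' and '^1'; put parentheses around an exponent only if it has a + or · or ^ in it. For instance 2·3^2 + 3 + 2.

3^3 + 2

i=0: 6 = 2^2 + 2 (b=2); 2→3: 3^3 + 3 = 30; 30−1 = 29
i=1: 29 = 3^3 + 2 (b=3); 3→4: 4^4 + 2 = 258; 258−1 = 257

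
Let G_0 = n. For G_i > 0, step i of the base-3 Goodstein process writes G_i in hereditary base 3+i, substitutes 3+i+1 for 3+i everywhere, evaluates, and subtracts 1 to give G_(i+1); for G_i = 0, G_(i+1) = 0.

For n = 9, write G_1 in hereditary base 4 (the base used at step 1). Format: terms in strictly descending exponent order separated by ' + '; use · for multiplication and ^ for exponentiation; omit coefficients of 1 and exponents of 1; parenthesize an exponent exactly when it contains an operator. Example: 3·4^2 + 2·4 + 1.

step 0: 9 = 3^2; sub 4 for 3: 4^2; = 16; G_1 = 16−1 = 15
step 1: 15 = 3·4 + 3; sub 5 for 4: 3·5 + 3; = 18; G_2 = 18−1 = 17

3·4 + 3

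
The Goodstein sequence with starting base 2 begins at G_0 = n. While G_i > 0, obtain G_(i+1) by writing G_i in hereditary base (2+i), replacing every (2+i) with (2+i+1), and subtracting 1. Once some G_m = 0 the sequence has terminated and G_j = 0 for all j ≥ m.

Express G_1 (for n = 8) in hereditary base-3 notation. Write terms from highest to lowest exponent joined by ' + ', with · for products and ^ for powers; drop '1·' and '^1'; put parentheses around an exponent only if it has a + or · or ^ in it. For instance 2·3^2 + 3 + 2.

[0] 8 ≡ 2^(2 + 1) (base 2). Lift 3: 81. −1: 80.
[1] 80 ≡ 2·3^3 + 2·3^2 + 2·3 + 2 (base 3). Lift 4: 554. −1: 553.

2·3^3 + 2·3^2 + 2·3 + 2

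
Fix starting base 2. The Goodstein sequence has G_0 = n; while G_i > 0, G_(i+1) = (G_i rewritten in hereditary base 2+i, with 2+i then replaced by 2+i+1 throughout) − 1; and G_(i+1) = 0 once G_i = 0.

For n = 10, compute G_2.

G_0 = 10. HB_2(10) = 2^(2 + 1) + 2. Bump = 84. G_1 = 83.
G_1 = 83. HB_3(83) = 3^(3 + 1) + 2. Bump = 1026. G_2 = 1025.
G_2 = 1025. HB_4(1025) = 4^(4 + 1) + 1. Bump = 15626. G_3 = 15625.

1025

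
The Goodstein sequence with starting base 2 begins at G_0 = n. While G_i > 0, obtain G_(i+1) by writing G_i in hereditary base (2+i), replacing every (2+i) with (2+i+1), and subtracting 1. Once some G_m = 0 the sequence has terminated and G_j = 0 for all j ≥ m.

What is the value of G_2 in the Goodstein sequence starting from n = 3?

G_0=3  [base 2] 2 + 1  →[2↦3]→  3 + 1 = 4  −1 ⇒ G_1=3
G_1=3  [base 3] 3  →[3↦4]→  4 = 4  −1 ⇒ G_2=3
G_2=3  [base 4] 3  →[4↦5]→  3 = 3  −1 ⇒ G_3=2

3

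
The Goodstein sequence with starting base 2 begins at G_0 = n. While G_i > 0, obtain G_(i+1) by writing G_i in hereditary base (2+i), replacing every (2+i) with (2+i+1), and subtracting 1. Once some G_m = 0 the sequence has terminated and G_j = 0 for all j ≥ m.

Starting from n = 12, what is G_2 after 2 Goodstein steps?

1065

(0) 12|_2 = 2^(2 + 1) + 2^2 ↦ 3^(3 + 1) + 3^3|_3 = 108 ⇒ 107
(1) 107|_3 = 3^(3 + 1) + 2·3^2 + 2·3 + 2 ↦ 4^(4 + 1) + 2·4^2 + 2·4 + 2|_4 = 1066 ⇒ 1065
(2) 1065|_4 = 4^(4 + 1) + 2·4^2 + 2·4 + 1 ↦ 5^(5 + 1) + 2·5^2 + 2·5 + 1|_5 = 15686 ⇒ 15685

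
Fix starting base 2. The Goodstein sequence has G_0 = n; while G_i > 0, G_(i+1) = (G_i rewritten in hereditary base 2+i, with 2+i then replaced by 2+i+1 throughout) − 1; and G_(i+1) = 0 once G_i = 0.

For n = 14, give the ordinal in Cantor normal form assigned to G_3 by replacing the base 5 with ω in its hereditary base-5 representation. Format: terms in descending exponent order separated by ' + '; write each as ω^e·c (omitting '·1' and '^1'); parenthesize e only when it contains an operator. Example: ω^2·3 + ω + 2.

ω^(ω + 1) + ω^ω

i=0: 14 = 2^(2 + 1) + 2^2 + 2 (b=2); 2→3: 3^(3 + 1) + 3^3 + 3 = 111; 111−1 = 110
i=1: 110 = 3^(3 + 1) + 3^3 + 2 (b=3); 3→4: 4^(4 + 1) + 4^4 + 2 = 1282; 1282−1 = 1281
i=2: 1281 = 4^(4 + 1) + 4^4 + 1 (b=4); 4→5: 5^(5 + 1) + 5^5 + 1 = 18751; 18751−1 = 18750
i=3: 18750 = 5^(5 + 1) + 5^5 (b=5); 5→6: 6^(6 + 1) + 6^6 = 326592; 326592−1 = 326591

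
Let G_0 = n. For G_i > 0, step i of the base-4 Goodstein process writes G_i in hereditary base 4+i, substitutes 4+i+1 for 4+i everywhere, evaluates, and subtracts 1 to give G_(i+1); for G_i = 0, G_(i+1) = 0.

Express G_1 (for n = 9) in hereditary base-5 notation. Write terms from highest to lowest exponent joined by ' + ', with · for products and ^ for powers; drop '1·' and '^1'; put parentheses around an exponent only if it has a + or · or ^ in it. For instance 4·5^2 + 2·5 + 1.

step 0: 9 = 2·4 + 1; sub 5 for 4: 2·5 + 1; = 11; G_1 = 11−1 = 10
step 1: 10 = 2·5; sub 6 for 5: 2·6; = 12; G_2 = 12−1 = 11

2·5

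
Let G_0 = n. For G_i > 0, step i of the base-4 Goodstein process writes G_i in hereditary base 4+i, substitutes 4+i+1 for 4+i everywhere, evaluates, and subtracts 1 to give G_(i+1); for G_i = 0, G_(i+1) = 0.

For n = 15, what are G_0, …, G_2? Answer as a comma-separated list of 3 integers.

G_0=15  [base 4] 3·4 + 3  →[4↦5]→  3·5 + 3 = 18  −1 ⇒ G_1=17
G_1=17  [base 5] 3·5 + 2  →[5↦6]→  3·6 + 2 = 20  −1 ⇒ G_2=19

15, 17, 19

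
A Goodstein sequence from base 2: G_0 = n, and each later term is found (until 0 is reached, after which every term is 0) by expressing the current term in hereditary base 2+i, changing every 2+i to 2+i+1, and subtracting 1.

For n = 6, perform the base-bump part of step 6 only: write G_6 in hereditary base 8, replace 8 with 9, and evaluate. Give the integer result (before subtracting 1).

i=0: 6 = 2^2 + 2 (b=2); 2→3: 3^3 + 3 = 30; 30−1 = 29
i=1: 29 = 3^3 + 2 (b=3); 3→4: 4^4 + 2 = 258; 258−1 = 257
i=2: 257 = 4^4 + 1 (b=4); 4→5: 5^5 + 1 = 3126; 3126−1 = 3125
i=3: 3125 = 5^5 (b=5); 5→6: 6^6 = 46656; 46656−1 = 46655
i=4: 46655 = 5·6^5 + 5·6^4 + 5·6^3 + 5·6^2 + 5·6 + 5 (b=6); 6→7: 5·7^5 + 5·7^4 + 5·7^3 + 5·7^2 + 5·7 + 5 = 98040; 98040−1 = 98039
i=5: 98039 = 5·7^5 + 5·7^4 + 5·7^3 + 5·7^2 + 5·7 + 4 (b=7); 7→8: 5·8^5 + 5·8^4 + 5·8^3 + 5·8^2 + 5·8 + 4 = 187244; 187244−1 = 187243
i=6: 187243 = 5·8^5 + 5·8^4 + 5·8^3 + 5·8^2 + 5·8 + 3 (b=8); 8→9: 5·9^5 + 5·9^4 + 5·9^3 + 5·9^2 + 5·9 + 3 = 332148; 332148−1 = 332147

332148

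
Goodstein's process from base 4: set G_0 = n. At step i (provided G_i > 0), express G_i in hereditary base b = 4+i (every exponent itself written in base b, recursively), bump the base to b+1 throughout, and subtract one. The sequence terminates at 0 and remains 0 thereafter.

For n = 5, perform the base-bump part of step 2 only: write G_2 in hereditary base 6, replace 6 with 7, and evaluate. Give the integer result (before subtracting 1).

G_0=5  [base 4] 4 + 1  →[4↦5]→  5 + 1 = 6  −1 ⇒ G_1=5
G_1=5  [base 5] 5  →[5↦6]→  6 = 6  −1 ⇒ G_2=5
G_2=5  [base 6] 5  →[6↦7]→  5 = 5  −1 ⇒ G_3=4

5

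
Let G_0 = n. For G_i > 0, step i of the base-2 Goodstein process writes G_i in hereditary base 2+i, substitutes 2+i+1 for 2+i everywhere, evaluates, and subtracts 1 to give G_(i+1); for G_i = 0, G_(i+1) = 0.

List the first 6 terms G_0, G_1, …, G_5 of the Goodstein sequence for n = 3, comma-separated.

3, 3, 3, 2, 1, 0

3 —HB2→ 2 + 1 —bump→ 3 + 1 = 4 —(−1)→ 3
3 —HB3→ 3 —bump→ 4 = 4 —(−1)→ 3
3 —HB4→ 3 —bump→ 3 = 3 —(−1)→ 2
2 —HB5→ 2 —bump→ 2 = 2 —(−1)→ 1
1 —HB6→ 1 —bump→ 1 = 1 —(−1)→ 0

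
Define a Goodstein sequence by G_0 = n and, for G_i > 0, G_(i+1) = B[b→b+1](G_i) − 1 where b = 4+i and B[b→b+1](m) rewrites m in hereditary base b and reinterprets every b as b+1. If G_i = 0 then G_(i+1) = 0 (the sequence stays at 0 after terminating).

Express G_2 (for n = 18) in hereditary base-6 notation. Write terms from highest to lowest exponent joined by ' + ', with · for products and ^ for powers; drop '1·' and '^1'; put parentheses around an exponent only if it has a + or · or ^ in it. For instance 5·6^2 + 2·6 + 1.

6^2

base 4: 18 = 4^2 + 2; at 5: 5^2 + 2 = 27; next = 26
base 5: 26 = 5^2 + 1; at 6: 6^2 + 1 = 37; next = 36
base 6: 36 = 6^2; at 7: 7^2 = 49; next = 48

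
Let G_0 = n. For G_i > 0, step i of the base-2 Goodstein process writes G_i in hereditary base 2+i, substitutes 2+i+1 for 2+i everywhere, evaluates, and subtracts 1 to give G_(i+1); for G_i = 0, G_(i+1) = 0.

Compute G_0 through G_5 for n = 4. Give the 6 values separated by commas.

i=0: 4 = 2^2 (b=2); 2→3: 3^3 = 27; 27−1 = 26
i=1: 26 = 2·3^2 + 2·3 + 2 (b=3); 3→4: 2·4^2 + 2·4 + 2 = 42; 42−1 = 41
i=2: 41 = 2·4^2 + 2·4 + 1 (b=4); 4→5: 2·5^2 + 2·5 + 1 = 61; 61−1 = 60
i=3: 60 = 2·5^2 + 2·5 (b=5); 5→6: 2·6^2 + 2·6 = 84; 84−1 = 83
i=4: 83 = 2·6^2 + 6 + 5 (b=6); 6→7: 2·7^2 + 7 + 5 = 110; 110−1 = 109

4, 26, 41, 60, 83, 109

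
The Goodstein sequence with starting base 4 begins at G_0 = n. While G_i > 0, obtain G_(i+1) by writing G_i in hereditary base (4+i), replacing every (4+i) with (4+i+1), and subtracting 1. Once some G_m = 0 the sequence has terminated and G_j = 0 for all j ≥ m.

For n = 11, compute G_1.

(0) 11|_4 = 2·4 + 3 ↦ 2·5 + 3|_5 = 13 ⇒ 12
(1) 12|_5 = 2·5 + 2 ↦ 2·6 + 2|_6 = 14 ⇒ 13

12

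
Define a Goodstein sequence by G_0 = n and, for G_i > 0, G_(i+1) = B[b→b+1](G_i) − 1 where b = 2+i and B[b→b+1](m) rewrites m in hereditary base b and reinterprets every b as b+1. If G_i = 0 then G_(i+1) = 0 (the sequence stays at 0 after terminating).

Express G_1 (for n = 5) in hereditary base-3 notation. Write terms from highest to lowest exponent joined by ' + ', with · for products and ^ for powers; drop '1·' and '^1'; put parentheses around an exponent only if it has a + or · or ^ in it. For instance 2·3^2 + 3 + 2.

3^3

G_0 = 5. HB_2(5) = 2^2 + 1. Bump = 28. G_1 = 27.
G_1 = 27. HB_3(27) = 3^3. Bump = 256. G_2 = 255.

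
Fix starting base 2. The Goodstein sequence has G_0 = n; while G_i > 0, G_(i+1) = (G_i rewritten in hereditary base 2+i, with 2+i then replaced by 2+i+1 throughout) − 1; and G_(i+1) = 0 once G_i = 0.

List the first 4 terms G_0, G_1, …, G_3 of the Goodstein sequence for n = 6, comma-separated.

6, 29, 257, 3125

G_0 = 6. HB_2(6) = 2^2 + 2. Bump = 30. G_1 = 29.
G_1 = 29. HB_3(29) = 3^3 + 2. Bump = 258. G_2 = 257.
G_2 = 257. HB_4(257) = 4^4 + 1. Bump = 3126. G_3 = 3125.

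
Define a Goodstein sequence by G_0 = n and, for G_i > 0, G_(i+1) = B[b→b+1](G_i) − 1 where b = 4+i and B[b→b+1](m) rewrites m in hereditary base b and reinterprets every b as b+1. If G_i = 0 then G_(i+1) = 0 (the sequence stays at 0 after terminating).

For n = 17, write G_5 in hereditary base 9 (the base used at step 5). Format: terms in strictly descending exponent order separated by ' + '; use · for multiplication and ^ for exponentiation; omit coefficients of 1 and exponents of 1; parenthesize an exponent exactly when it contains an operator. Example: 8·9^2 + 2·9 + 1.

base 4: 17 = 4^2 + 1; at 5: 5^2 + 1 = 26; next = 25
base 5: 25 = 5^2; at 6: 6^2 = 36; next = 35
base 6: 35 = 5·6 + 5; at 7: 5·7 + 5 = 40; next = 39
base 7: 39 = 5·7 + 4; at 8: 5·8 + 4 = 44; next = 43
base 8: 43 = 5·8 + 3; at 9: 5·9 + 3 = 48; next = 47
base 9: 47 = 5·9 + 2; at 10: 5·10 + 2 = 52; next = 51

5·9 + 2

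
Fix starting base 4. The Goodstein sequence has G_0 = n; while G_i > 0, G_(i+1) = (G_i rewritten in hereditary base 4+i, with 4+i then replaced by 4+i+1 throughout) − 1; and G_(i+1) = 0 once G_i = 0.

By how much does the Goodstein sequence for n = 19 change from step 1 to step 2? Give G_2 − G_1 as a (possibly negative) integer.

base 4: 19 = 4^2 + 3; at 5: 5^2 + 3 = 28; next = 27
base 5: 27 = 5^2 + 2; at 6: 6^2 + 2 = 38; next = 37

10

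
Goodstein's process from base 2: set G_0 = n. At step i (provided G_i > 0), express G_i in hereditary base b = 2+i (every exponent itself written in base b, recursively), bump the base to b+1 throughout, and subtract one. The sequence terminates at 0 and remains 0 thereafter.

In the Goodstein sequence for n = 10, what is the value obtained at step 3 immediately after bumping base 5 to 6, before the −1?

G_0=10  [base 2] 2^(2 + 1) + 2  →[2↦3]→  3^(3 + 1) + 3 = 84  −1 ⇒ G_1=83
G_1=83  [base 3] 3^(3 + 1) + 2  →[3↦4]→  4^(4 + 1) + 2 = 1026  −1 ⇒ G_2=1025
G_2=1025  [base 4] 4^(4 + 1) + 1  →[4↦5]→  5^(5 + 1) + 1 = 15626  −1 ⇒ G_3=15625
G_3=15625  [base 5] 5^(5 + 1)  →[5↦6]→  6^(6 + 1) = 279936  −1 ⇒ G_4=279935

279936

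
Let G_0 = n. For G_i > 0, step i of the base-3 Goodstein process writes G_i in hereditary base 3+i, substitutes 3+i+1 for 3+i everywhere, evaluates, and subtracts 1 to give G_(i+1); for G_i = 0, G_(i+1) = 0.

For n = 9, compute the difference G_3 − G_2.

9 —HB3→ 3^2 —bump→ 4^2 = 16 —(−1)→ 15
15 —HB4→ 3·4 + 3 —bump→ 3·5 + 3 = 18 —(−1)→ 17
17 —HB5→ 3·5 + 2 —bump→ 3·6 + 2 = 20 —(−1)→ 19

2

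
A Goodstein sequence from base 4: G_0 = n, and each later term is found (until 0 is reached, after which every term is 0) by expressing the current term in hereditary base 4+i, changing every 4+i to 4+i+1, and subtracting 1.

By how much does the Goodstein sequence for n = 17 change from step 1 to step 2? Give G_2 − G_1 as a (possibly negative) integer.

(0) 17|_4 = 4^2 + 1 ↦ 5^2 + 1|_5 = 26 ⇒ 25
(1) 25|_5 = 5^2 ↦ 6^2|_6 = 36 ⇒ 35

10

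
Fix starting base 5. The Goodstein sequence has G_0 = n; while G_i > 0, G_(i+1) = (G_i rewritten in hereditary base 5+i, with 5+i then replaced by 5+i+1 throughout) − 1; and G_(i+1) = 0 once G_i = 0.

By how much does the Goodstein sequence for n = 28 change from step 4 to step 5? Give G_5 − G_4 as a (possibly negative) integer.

G_0=28  [base 5] 5^2 + 3  →[5↦6]→  6^2 + 3 = 39  −1 ⇒ G_1=38
G_1=38  [base 6] 6^2 + 2  →[6↦7]→  7^2 + 2 = 51  −1 ⇒ G_2=50
G_2=50  [base 7] 7^2 + 1  →[7↦8]→  8^2 + 1 = 65  −1 ⇒ G_3=64
G_3=64  [base 8] 8^2  →[8↦9]→  9^2 = 81  −1 ⇒ G_4=80
G_4=80  [base 9] 8·9 + 8  →[9↦10]→  8·10 + 8 = 88  −1 ⇒ G_5=87

7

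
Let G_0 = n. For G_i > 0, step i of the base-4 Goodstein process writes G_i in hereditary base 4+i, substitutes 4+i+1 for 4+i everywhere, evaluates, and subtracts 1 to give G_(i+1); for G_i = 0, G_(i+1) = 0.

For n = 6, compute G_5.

6 —HB4→ 4 + 2 —bump→ 5 + 2 = 7 —(−1)→ 6
6 —HB5→ 5 + 1 —bump→ 6 + 1 = 7 —(−1)→ 6
6 —HB6→ 6 —bump→ 7 = 7 —(−1)→ 6
6 —HB7→ 6 —bump→ 6 = 6 —(−1)→ 5
5 —HB8→ 5 —bump→ 5 = 5 —(−1)→ 4
4 —HB9→ 4 —bump→ 4 = 4 —(−1)→ 3

4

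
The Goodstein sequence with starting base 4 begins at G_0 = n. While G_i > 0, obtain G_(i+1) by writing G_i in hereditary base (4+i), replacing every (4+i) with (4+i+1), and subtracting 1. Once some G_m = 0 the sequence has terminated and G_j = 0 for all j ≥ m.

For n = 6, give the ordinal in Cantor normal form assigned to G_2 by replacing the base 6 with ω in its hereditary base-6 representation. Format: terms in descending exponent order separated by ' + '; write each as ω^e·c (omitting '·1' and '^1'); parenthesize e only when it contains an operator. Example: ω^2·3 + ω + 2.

ω

6 —HB4→ 4 + 2 —bump→ 5 + 2 = 7 —(−1)→ 6
6 —HB5→ 5 + 1 —bump→ 6 + 1 = 7 —(−1)→ 6
6 —HB6→ 6 —bump→ 7 = 7 —(−1)→ 6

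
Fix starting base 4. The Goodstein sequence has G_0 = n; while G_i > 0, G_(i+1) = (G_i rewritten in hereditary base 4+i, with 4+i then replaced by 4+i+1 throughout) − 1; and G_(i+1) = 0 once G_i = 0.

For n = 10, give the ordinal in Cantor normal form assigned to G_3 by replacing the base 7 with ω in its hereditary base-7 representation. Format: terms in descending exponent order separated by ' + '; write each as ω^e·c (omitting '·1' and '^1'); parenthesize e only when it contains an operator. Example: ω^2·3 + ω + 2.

(0) 10|_4 = 2·4 + 2 ↦ 2·5 + 2|_5 = 12 ⇒ 11
(1) 11|_5 = 2·5 + 1 ↦ 2·6 + 1|_6 = 13 ⇒ 12
(2) 12|_6 = 2·6 ↦ 2·7|_7 = 14 ⇒ 13
(3) 13|_7 = 7 + 6 ↦ 8 + 6|_8 = 14 ⇒ 13

ω + 6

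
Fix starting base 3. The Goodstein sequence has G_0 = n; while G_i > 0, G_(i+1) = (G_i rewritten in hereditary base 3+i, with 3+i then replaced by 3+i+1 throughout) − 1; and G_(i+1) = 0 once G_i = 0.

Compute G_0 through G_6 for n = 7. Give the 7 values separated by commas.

7, 8, 9, 9, 9, 9, 9

step 0: 7 = 2·3 + 1; sub 4 for 3: 2·4 + 1; = 9; G_1 = 9−1 = 8
step 1: 8 = 2·4; sub 5 for 4: 2·5; = 10; G_2 = 10−1 = 9
step 2: 9 = 5 + 4; sub 6 for 5: 6 + 4; = 10; G_3 = 10−1 = 9
step 3: 9 = 6 + 3; sub 7 for 6: 7 + 3; = 10; G_4 = 10−1 = 9
step 4: 9 = 7 + 2; sub 8 for 7: 8 + 2; = 10; G_5 = 10−1 = 9
step 5: 9 = 8 + 1; sub 9 for 8: 9 + 1; = 10; G_6 = 10−1 = 9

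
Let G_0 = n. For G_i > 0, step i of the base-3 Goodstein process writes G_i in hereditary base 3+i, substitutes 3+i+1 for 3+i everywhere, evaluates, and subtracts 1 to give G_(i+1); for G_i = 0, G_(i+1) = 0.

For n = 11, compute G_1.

17

G_0 = 11. HB_3(11) = 3^2 + 2. Bump = 18. G_1 = 17.
G_1 = 17. HB_4(17) = 4^2 + 1. Bump = 26. G_2 = 25.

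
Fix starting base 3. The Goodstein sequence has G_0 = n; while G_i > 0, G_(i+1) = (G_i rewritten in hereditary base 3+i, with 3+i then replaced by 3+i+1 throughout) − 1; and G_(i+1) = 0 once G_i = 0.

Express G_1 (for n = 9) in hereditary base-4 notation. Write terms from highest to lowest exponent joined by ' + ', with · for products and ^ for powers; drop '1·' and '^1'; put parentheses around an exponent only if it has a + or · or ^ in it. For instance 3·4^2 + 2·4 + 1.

3·4 + 3

9 —HB3→ 3^2 —bump→ 4^2 = 16 —(−1)→ 15
15 —HB4→ 3·4 + 3 —bump→ 3·5 + 3 = 18 —(−1)→ 17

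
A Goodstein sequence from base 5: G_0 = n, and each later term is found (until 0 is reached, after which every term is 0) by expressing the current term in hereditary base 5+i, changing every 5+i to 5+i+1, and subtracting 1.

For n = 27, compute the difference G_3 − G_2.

G_0=27  [base 5] 5^2 + 2  →[5↦6]→  6^2 + 2 = 38  −1 ⇒ G_1=37
G_1=37  [base 6] 6^2 + 1  →[6↦7]→  7^2 + 1 = 50  −1 ⇒ G_2=49
G_2=49  [base 7] 7^2  →[7↦8]→  8^2 = 64  −1 ⇒ G_3=63

14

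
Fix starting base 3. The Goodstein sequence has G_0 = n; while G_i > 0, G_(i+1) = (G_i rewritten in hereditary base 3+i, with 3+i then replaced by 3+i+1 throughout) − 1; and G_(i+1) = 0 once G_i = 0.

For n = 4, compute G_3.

G_0=4  [base 3] 3 + 1  →[3↦4]→  4 + 1 = 5  −1 ⇒ G_1=4
G_1=4  [base 4] 4  →[4↦5]→  5 = 5  −1 ⇒ G_2=4
G_2=4  [base 5] 4  →[5↦6]→  4 = 4  −1 ⇒ G_3=3
G_3=3  [base 6] 3  →[6↦7]→  3 = 3  −1 ⇒ G_4=2

3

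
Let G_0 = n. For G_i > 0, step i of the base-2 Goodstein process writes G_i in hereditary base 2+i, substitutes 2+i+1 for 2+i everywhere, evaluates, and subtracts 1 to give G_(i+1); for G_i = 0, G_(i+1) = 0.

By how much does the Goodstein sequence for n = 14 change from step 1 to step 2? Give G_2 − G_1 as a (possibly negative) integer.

base 2: 14 = 2^(2 + 1) + 2^2 + 2; at 3: 3^(3 + 1) + 3^3 + 3 = 111; next = 110
base 3: 110 = 3^(3 + 1) + 3^3 + 2; at 4: 4^(4 + 1) + 4^4 + 2 = 1282; next = 1281

1171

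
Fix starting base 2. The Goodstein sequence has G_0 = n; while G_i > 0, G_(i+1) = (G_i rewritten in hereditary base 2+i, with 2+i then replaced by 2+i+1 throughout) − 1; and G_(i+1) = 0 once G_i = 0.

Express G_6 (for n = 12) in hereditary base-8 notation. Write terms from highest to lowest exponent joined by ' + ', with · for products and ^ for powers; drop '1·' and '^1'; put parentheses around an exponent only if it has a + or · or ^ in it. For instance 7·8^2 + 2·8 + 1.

G_0=12  [base 2] 2^(2 + 1) + 2^2  →[2↦3]→  3^(3 + 1) + 3^3 = 108  −1 ⇒ G_1=107
G_1=107  [base 3] 3^(3 + 1) + 2·3^2 + 2·3 + 2  →[3↦4]→  4^(4 + 1) + 2·4^2 + 2·4 + 2 = 1066  −1 ⇒ G_2=1065
G_2=1065  [base 4] 4^(4 + 1) + 2·4^2 + 2·4 + 1  →[4↦5]→  5^(5 + 1) + 2·5^2 + 2·5 + 1 = 15686  −1 ⇒ G_3=15685
G_3=15685  [base 5] 5^(5 + 1) + 2·5^2 + 2·5  →[5↦6]→  6^(6 + 1) + 2·6^2 + 2·6 = 280020  −1 ⇒ G_4=280019
G_4=280019  [base 6] 6^(6 + 1) + 2·6^2 + 6 + 5  →[6↦7]→  7^(7 + 1) + 2·7^2 + 7 + 5 = 5764911  −1 ⇒ G_5=5764910
G_5=5764910  [base 7] 7^(7 + 1) + 2·7^2 + 7 + 4  →[7↦8]→  8^(8 + 1) + 2·8^2 + 8 + 4 = 134217868  −1 ⇒ G_6=134217867

8^(8 + 1) + 2·8^2 + 8 + 3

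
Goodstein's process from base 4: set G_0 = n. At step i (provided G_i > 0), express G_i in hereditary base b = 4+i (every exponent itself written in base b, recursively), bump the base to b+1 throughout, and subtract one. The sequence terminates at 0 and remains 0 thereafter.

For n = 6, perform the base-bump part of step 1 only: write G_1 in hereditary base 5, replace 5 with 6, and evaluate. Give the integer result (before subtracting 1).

7

G_0=6  [base 4] 4 + 2  →[4↦5]→  5 + 2 = 7  −1 ⇒ G_1=6
G_1=6  [base 5] 5 + 1  →[5↦6]→  6 + 1 = 7  −1 ⇒ G_2=6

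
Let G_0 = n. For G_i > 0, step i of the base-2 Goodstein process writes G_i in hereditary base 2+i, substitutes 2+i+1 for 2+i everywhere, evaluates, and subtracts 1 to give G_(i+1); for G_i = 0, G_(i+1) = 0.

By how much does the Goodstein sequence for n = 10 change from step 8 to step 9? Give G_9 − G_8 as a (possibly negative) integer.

[0] 10 ≡ 2^(2 + 1) + 2 (base 2). Lift 3: 84. −1: 83.
[1] 83 ≡ 3^(3 + 1) + 2 (base 3). Lift 4: 1026. −1: 1025.
[2] 1025 ≡ 4^(4 + 1) + 1 (base 4). Lift 5: 15626. −1: 15625.
[3] 15625 ≡ 5^(5 + 1) (base 5). Lift 6: 279936. −1: 279935.
[4] 279935 ≡ 5·6^6 + 5·6^5 + 5·6^4 + 5·6^3 + 5·6^2 + 5·6 + 5 (base 6). Lift 7: 4215755. −1: 4215754.
[5] 4215754 ≡ 5·7^7 + 5·7^5 + 5·7^4 + 5·7^3 + 5·7^2 + 5·7 + 4 (base 7). Lift 8: 84073324. −1: 84073323.
[6] 84073323 ≡ 5·8^8 + 5·8^5 + 5·8^4 + 5·8^3 + 5·8^2 + 5·8 + 3 (base 8). Lift 9: 1937434593. −1: 1937434592.
[7] 1937434592 ≡ 5·9^9 + 5·9^5 + 5·9^4 + 5·9^3 + 5·9^2 + 5·9 + 2 (base 9). Lift 10: 50000555552. −1: 50000555551.
[8] 50000555551 ≡ 5·10^10 + 5·10^5 + 5·10^4 + 5·10^3 + 5·10^2 + 5·10 + 1 (base 10). Lift 11: 1426559238831. −1: 1426559238830.

1376558683279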